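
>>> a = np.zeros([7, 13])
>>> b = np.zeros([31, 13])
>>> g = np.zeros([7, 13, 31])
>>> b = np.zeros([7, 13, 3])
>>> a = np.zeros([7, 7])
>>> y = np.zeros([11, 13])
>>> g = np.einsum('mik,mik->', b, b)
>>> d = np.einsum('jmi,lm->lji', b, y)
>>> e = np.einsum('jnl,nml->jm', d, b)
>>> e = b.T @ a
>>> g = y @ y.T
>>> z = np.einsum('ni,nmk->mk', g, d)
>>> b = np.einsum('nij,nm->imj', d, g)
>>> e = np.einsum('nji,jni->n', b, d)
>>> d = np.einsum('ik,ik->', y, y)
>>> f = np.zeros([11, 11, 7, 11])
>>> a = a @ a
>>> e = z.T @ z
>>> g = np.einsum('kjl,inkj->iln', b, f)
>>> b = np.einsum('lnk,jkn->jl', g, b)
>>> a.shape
(7, 7)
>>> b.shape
(7, 11)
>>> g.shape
(11, 3, 11)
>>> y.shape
(11, 13)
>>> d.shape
()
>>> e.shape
(3, 3)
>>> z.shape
(7, 3)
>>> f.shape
(11, 11, 7, 11)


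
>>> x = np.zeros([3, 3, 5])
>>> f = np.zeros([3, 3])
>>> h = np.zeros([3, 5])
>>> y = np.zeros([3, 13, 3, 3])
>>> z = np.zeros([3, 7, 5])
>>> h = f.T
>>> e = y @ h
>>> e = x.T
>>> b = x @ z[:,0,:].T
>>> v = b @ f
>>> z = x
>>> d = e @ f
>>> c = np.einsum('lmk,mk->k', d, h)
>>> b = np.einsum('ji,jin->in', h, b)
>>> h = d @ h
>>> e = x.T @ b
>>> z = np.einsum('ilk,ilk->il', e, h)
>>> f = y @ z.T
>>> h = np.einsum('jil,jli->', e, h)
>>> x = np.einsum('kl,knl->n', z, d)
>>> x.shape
(3,)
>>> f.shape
(3, 13, 3, 5)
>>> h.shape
()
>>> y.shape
(3, 13, 3, 3)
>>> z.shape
(5, 3)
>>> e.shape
(5, 3, 3)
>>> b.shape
(3, 3)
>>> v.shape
(3, 3, 3)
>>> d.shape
(5, 3, 3)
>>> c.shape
(3,)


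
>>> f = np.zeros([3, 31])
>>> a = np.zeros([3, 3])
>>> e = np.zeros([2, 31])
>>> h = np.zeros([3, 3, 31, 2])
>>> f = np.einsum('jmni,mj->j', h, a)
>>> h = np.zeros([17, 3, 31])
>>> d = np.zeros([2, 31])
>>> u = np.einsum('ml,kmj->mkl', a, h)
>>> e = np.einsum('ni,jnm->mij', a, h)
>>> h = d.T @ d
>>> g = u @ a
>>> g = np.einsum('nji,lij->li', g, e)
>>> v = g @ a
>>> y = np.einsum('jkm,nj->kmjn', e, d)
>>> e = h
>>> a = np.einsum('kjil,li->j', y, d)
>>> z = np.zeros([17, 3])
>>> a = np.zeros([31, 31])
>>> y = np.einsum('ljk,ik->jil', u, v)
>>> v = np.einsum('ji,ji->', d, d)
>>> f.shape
(3,)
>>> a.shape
(31, 31)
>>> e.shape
(31, 31)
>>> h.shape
(31, 31)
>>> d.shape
(2, 31)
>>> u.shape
(3, 17, 3)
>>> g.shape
(31, 3)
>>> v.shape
()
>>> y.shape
(17, 31, 3)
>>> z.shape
(17, 3)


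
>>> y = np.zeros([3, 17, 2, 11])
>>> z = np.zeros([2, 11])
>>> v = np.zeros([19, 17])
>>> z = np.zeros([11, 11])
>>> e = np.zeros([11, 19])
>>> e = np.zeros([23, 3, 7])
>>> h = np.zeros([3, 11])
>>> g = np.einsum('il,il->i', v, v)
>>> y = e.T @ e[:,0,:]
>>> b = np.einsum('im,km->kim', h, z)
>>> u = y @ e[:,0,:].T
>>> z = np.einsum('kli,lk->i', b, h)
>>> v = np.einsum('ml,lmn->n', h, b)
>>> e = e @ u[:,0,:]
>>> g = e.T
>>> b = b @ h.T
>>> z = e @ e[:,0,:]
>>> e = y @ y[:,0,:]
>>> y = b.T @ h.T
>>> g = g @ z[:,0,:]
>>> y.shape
(3, 3, 3)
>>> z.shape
(23, 3, 23)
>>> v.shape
(11,)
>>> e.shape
(7, 3, 7)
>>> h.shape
(3, 11)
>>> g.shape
(23, 3, 23)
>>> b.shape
(11, 3, 3)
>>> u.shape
(7, 3, 23)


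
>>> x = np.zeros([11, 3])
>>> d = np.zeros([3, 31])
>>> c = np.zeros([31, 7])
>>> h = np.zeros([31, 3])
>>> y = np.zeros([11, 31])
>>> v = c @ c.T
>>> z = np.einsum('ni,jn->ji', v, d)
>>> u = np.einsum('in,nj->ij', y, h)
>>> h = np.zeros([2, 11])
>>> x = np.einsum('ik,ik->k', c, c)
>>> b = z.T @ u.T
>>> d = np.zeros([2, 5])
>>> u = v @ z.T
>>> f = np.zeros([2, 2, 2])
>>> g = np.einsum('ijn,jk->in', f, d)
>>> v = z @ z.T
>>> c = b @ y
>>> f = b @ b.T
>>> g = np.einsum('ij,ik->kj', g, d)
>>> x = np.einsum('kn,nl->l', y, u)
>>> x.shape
(3,)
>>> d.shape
(2, 5)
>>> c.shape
(31, 31)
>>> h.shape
(2, 11)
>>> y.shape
(11, 31)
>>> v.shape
(3, 3)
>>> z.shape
(3, 31)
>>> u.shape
(31, 3)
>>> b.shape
(31, 11)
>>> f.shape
(31, 31)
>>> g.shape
(5, 2)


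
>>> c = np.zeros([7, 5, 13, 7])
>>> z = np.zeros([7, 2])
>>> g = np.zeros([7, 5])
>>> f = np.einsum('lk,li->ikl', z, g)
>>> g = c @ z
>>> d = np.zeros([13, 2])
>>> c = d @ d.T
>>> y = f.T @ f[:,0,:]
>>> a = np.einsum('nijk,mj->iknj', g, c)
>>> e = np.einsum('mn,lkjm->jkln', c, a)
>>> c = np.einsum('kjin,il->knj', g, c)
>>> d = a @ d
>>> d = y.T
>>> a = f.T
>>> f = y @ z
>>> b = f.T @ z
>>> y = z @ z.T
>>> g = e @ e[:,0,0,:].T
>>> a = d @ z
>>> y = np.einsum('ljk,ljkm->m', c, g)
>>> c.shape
(7, 2, 5)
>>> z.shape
(7, 2)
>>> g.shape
(7, 2, 5, 7)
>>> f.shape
(7, 2, 2)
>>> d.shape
(7, 2, 7)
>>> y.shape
(7,)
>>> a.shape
(7, 2, 2)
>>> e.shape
(7, 2, 5, 13)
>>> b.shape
(2, 2, 2)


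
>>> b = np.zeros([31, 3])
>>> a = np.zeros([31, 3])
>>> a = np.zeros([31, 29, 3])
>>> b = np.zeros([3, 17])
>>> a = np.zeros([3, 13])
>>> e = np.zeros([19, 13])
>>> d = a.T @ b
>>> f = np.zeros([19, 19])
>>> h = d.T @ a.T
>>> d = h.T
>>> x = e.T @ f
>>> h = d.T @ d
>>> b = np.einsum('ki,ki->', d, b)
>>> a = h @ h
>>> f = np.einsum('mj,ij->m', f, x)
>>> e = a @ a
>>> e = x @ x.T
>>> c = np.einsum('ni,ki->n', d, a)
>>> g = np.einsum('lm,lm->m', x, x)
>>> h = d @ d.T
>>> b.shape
()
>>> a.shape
(17, 17)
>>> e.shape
(13, 13)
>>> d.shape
(3, 17)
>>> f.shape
(19,)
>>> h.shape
(3, 3)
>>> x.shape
(13, 19)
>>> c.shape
(3,)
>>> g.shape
(19,)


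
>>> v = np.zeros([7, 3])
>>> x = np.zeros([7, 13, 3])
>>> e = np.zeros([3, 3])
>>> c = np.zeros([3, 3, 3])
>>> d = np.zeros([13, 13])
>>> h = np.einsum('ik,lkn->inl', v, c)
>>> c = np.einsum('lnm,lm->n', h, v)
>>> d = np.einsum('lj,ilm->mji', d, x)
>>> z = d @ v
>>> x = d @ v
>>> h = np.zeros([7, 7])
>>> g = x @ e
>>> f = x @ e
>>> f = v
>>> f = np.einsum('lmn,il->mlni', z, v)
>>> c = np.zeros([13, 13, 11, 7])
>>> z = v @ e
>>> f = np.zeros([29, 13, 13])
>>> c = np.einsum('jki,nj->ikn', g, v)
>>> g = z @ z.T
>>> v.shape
(7, 3)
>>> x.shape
(3, 13, 3)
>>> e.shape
(3, 3)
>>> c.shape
(3, 13, 7)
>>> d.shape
(3, 13, 7)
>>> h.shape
(7, 7)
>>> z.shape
(7, 3)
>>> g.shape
(7, 7)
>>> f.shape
(29, 13, 13)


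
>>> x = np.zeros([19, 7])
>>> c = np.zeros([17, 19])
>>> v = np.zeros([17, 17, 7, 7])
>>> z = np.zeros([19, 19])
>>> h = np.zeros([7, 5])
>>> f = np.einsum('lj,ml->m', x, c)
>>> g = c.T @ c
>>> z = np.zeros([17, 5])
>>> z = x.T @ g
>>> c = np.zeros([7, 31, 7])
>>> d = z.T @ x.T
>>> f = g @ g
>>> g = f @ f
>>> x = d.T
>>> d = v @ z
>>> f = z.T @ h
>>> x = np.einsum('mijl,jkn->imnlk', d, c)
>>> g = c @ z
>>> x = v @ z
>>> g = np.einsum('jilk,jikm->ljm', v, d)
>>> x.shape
(17, 17, 7, 19)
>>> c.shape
(7, 31, 7)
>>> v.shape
(17, 17, 7, 7)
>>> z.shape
(7, 19)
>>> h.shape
(7, 5)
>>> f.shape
(19, 5)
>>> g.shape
(7, 17, 19)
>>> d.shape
(17, 17, 7, 19)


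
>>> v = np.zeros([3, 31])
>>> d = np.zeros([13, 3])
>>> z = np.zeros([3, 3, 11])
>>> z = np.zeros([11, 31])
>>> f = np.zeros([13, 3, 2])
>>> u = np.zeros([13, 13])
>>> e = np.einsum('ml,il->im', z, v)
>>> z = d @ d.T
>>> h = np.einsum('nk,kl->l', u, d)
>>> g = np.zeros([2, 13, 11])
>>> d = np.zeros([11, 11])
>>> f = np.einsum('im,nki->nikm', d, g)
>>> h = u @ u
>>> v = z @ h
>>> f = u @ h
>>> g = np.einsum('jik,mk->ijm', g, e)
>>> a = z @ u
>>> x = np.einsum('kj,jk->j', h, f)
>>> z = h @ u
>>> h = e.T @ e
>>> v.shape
(13, 13)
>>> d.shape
(11, 11)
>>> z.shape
(13, 13)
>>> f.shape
(13, 13)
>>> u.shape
(13, 13)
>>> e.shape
(3, 11)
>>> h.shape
(11, 11)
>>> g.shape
(13, 2, 3)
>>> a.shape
(13, 13)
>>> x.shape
(13,)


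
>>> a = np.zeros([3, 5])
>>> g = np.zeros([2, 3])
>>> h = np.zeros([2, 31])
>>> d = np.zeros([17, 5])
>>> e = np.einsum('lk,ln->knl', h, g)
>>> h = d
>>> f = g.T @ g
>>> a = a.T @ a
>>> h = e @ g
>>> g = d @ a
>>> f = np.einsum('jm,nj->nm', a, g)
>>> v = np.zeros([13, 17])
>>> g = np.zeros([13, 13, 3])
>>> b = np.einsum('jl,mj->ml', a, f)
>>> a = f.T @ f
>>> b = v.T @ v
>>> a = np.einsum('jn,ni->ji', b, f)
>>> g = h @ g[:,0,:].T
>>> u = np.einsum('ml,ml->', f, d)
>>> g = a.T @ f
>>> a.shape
(17, 5)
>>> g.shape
(5, 5)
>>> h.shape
(31, 3, 3)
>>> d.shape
(17, 5)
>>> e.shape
(31, 3, 2)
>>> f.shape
(17, 5)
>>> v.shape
(13, 17)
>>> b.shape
(17, 17)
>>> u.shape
()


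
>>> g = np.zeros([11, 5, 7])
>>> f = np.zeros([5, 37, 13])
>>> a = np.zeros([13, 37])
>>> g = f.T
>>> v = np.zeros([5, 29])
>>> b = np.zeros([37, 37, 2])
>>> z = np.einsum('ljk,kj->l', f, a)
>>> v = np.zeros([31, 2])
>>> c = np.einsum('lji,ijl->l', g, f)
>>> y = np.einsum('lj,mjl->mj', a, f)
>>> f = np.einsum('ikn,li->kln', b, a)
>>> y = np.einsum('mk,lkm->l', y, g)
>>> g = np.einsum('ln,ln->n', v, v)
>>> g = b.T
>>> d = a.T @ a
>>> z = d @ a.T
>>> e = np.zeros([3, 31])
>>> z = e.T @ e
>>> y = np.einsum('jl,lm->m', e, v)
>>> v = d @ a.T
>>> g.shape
(2, 37, 37)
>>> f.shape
(37, 13, 2)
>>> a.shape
(13, 37)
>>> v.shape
(37, 13)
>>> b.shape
(37, 37, 2)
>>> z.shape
(31, 31)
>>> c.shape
(13,)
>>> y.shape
(2,)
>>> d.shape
(37, 37)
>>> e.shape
(3, 31)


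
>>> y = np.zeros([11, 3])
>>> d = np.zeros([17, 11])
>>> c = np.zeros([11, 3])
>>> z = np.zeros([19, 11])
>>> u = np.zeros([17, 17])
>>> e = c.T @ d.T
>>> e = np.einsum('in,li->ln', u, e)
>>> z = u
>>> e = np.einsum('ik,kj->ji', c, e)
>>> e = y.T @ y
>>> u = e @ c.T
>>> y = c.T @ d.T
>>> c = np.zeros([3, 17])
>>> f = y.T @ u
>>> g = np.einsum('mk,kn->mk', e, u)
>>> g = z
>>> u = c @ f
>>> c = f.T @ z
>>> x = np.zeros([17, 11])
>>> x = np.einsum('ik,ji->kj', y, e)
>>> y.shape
(3, 17)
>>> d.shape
(17, 11)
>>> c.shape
(11, 17)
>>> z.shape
(17, 17)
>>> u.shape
(3, 11)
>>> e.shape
(3, 3)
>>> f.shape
(17, 11)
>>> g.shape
(17, 17)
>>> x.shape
(17, 3)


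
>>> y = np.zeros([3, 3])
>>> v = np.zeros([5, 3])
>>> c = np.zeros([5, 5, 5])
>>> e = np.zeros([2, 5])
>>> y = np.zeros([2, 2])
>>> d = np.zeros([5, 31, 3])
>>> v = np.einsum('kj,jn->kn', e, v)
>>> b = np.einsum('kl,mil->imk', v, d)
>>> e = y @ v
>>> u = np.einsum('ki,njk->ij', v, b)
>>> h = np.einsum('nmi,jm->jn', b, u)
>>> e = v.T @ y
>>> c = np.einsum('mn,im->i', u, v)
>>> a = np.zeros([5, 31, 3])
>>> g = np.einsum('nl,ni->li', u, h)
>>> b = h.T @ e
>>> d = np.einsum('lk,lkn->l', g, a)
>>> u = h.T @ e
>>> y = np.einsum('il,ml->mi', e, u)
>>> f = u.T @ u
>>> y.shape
(31, 3)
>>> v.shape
(2, 3)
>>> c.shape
(2,)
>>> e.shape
(3, 2)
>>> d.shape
(5,)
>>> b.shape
(31, 2)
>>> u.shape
(31, 2)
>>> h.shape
(3, 31)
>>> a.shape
(5, 31, 3)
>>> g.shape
(5, 31)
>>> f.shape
(2, 2)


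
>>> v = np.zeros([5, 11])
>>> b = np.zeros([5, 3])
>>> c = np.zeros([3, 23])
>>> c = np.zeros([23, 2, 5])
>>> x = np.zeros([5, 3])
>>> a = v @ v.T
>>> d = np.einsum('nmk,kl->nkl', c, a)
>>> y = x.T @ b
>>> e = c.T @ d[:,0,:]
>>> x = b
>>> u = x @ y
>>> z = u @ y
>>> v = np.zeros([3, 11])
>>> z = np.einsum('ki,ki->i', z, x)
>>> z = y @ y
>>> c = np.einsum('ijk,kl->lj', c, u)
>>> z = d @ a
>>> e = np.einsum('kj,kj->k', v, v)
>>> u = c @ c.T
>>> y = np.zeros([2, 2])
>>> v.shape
(3, 11)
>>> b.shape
(5, 3)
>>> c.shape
(3, 2)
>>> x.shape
(5, 3)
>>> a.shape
(5, 5)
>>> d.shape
(23, 5, 5)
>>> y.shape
(2, 2)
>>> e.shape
(3,)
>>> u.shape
(3, 3)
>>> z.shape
(23, 5, 5)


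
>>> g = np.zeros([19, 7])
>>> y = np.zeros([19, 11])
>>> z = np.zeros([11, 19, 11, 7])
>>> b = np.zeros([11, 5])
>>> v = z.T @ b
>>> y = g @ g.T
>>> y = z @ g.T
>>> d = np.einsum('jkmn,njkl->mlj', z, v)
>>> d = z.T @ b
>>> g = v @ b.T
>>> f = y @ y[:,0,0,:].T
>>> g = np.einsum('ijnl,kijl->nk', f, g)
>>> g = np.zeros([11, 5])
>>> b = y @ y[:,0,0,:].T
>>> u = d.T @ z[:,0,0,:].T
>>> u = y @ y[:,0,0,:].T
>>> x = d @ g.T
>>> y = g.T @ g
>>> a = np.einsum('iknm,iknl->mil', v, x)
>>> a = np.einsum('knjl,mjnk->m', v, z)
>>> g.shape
(11, 5)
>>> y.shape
(5, 5)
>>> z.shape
(11, 19, 11, 7)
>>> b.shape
(11, 19, 11, 11)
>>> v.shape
(7, 11, 19, 5)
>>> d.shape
(7, 11, 19, 5)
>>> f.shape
(11, 19, 11, 11)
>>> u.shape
(11, 19, 11, 11)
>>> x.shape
(7, 11, 19, 11)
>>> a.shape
(11,)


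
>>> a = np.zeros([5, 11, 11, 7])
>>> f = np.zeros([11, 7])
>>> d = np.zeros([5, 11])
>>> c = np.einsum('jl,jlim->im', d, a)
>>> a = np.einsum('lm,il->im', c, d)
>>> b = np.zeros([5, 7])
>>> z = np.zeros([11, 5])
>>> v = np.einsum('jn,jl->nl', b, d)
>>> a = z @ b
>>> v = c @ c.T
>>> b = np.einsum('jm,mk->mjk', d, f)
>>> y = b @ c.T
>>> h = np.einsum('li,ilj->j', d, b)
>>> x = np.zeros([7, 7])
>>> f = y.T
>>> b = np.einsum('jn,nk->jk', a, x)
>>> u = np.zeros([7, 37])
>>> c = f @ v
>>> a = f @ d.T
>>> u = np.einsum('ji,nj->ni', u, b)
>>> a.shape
(11, 5, 5)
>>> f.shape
(11, 5, 11)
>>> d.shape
(5, 11)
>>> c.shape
(11, 5, 11)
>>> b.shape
(11, 7)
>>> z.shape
(11, 5)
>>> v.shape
(11, 11)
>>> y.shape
(11, 5, 11)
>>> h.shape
(7,)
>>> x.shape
(7, 7)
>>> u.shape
(11, 37)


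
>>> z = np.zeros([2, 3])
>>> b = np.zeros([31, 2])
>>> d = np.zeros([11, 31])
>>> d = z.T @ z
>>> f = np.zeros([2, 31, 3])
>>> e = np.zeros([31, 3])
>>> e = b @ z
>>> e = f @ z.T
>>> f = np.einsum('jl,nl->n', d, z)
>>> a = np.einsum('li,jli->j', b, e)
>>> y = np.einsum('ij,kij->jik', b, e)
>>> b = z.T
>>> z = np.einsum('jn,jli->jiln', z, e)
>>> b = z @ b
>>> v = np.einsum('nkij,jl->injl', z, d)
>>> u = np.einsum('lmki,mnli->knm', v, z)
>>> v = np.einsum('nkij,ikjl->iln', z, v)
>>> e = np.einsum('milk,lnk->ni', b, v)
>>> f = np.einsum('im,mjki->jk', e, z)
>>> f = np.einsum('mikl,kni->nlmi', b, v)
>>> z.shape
(2, 2, 31, 3)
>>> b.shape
(2, 2, 31, 2)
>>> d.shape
(3, 3)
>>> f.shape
(3, 2, 2, 2)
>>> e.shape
(3, 2)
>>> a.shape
(2,)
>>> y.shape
(2, 31, 2)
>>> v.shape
(31, 3, 2)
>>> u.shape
(3, 2, 2)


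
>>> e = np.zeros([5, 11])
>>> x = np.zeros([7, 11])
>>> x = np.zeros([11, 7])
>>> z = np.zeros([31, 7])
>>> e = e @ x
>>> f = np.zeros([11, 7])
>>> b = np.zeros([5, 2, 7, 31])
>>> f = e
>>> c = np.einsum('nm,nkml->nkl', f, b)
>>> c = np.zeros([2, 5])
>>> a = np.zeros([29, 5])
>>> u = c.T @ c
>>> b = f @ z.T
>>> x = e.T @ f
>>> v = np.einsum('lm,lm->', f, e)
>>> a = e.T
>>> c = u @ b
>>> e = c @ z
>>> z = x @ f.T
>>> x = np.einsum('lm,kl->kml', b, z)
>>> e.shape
(5, 7)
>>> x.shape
(7, 31, 5)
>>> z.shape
(7, 5)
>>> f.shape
(5, 7)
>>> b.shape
(5, 31)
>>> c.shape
(5, 31)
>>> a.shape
(7, 5)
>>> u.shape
(5, 5)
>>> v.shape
()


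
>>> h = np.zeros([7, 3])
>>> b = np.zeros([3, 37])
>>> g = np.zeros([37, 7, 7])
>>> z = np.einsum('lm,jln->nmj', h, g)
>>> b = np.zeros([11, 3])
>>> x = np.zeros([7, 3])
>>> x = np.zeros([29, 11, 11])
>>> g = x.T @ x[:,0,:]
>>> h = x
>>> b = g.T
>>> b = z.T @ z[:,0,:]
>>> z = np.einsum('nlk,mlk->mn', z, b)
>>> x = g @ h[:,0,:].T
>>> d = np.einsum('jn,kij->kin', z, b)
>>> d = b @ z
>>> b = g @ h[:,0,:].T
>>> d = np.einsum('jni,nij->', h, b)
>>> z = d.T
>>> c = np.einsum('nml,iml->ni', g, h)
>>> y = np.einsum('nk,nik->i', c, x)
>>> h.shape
(29, 11, 11)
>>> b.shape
(11, 11, 29)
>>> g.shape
(11, 11, 11)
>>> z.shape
()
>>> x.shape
(11, 11, 29)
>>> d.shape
()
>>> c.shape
(11, 29)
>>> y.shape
(11,)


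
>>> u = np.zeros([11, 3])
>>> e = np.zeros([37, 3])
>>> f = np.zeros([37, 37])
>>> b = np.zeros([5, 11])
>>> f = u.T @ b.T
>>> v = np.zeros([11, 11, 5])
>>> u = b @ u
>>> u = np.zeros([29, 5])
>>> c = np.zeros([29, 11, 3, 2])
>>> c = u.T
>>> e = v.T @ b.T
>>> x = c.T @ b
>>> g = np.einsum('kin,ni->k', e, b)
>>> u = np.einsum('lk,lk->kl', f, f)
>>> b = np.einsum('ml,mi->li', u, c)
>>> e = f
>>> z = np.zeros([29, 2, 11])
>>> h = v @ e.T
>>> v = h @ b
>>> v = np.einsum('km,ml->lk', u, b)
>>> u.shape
(5, 3)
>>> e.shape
(3, 5)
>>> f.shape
(3, 5)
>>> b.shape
(3, 29)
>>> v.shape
(29, 5)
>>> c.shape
(5, 29)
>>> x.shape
(29, 11)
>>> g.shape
(5,)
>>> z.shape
(29, 2, 11)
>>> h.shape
(11, 11, 3)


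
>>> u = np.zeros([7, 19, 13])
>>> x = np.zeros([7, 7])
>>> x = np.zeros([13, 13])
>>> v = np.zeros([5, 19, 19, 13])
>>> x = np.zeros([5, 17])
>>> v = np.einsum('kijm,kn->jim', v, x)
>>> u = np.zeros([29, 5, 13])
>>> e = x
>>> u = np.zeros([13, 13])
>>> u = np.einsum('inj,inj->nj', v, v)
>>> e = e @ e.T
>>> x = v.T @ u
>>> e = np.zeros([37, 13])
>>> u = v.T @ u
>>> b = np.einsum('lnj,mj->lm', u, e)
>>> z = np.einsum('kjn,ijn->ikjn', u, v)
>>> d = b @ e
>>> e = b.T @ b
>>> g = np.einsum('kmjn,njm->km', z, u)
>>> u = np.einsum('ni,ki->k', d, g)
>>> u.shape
(19,)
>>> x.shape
(13, 19, 13)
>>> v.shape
(19, 19, 13)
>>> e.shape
(37, 37)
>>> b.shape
(13, 37)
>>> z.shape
(19, 13, 19, 13)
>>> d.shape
(13, 13)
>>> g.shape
(19, 13)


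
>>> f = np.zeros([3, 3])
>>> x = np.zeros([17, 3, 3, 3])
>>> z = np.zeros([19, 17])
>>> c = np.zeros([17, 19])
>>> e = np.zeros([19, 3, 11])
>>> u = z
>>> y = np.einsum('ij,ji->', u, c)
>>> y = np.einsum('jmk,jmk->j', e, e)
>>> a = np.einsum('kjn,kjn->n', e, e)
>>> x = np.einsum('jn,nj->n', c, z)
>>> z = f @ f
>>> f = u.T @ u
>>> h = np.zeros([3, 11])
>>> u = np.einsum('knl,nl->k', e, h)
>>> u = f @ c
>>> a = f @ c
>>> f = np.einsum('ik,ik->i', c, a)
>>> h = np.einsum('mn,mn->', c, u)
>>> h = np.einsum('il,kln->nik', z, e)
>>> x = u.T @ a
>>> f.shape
(17,)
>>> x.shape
(19, 19)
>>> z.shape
(3, 3)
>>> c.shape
(17, 19)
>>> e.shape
(19, 3, 11)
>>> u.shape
(17, 19)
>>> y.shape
(19,)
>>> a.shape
(17, 19)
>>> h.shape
(11, 3, 19)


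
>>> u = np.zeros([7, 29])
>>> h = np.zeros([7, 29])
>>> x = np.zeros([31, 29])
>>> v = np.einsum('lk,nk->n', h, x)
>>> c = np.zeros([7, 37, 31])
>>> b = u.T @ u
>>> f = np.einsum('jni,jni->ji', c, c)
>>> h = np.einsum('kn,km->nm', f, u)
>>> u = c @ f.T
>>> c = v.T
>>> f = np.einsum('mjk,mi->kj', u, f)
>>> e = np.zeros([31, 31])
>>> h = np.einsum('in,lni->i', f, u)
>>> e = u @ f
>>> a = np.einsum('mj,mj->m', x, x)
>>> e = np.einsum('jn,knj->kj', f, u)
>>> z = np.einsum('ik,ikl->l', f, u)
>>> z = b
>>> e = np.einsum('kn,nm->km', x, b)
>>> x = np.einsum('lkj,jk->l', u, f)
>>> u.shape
(7, 37, 7)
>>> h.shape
(7,)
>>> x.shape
(7,)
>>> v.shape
(31,)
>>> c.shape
(31,)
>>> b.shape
(29, 29)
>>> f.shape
(7, 37)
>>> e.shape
(31, 29)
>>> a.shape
(31,)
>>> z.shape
(29, 29)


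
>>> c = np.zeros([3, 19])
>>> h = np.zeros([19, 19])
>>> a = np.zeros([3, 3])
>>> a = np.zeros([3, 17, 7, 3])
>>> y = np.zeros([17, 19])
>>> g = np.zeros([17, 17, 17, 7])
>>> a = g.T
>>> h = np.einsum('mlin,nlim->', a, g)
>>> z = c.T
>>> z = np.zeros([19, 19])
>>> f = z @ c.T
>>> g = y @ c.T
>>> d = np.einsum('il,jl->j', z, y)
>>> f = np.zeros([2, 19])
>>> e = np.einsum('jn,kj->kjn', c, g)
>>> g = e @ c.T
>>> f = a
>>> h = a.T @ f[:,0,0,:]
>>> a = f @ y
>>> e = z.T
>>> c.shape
(3, 19)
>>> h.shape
(17, 17, 17, 17)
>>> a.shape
(7, 17, 17, 19)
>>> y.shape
(17, 19)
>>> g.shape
(17, 3, 3)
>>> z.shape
(19, 19)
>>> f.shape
(7, 17, 17, 17)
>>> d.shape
(17,)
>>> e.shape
(19, 19)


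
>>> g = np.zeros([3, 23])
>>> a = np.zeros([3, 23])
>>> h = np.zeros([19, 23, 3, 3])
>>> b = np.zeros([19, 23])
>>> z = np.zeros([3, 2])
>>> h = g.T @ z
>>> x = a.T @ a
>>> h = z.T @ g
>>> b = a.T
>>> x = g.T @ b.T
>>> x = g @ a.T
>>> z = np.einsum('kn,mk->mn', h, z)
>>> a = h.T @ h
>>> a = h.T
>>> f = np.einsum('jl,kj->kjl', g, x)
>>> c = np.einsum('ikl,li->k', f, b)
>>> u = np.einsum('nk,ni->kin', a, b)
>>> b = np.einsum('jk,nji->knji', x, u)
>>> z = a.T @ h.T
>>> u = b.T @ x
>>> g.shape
(3, 23)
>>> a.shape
(23, 2)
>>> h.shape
(2, 23)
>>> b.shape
(3, 2, 3, 23)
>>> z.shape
(2, 2)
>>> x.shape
(3, 3)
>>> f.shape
(3, 3, 23)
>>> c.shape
(3,)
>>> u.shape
(23, 3, 2, 3)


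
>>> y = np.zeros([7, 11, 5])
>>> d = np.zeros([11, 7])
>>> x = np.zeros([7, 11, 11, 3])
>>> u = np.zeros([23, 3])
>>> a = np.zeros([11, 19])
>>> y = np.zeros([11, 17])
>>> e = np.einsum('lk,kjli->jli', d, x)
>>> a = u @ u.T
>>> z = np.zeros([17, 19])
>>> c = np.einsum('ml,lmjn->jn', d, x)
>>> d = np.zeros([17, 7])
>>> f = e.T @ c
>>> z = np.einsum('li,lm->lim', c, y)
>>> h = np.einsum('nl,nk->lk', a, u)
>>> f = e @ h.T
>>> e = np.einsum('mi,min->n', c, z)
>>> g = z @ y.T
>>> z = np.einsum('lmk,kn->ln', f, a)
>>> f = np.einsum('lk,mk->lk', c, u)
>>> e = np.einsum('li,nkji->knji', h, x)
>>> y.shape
(11, 17)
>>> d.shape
(17, 7)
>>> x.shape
(7, 11, 11, 3)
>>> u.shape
(23, 3)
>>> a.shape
(23, 23)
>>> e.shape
(11, 7, 11, 3)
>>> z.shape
(11, 23)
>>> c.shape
(11, 3)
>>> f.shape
(11, 3)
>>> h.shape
(23, 3)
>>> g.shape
(11, 3, 11)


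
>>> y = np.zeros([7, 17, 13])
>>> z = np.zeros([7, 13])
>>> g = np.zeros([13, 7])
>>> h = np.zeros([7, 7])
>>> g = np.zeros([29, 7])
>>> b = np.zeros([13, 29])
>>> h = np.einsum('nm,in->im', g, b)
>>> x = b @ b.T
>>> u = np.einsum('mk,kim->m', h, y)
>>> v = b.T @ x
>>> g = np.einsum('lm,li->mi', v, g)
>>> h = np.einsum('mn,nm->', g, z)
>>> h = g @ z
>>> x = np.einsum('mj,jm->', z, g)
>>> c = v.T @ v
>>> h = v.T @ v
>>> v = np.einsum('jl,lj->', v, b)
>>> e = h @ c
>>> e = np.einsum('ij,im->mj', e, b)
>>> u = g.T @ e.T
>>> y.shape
(7, 17, 13)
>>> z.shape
(7, 13)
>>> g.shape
(13, 7)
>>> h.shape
(13, 13)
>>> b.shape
(13, 29)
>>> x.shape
()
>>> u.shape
(7, 29)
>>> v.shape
()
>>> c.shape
(13, 13)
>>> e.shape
(29, 13)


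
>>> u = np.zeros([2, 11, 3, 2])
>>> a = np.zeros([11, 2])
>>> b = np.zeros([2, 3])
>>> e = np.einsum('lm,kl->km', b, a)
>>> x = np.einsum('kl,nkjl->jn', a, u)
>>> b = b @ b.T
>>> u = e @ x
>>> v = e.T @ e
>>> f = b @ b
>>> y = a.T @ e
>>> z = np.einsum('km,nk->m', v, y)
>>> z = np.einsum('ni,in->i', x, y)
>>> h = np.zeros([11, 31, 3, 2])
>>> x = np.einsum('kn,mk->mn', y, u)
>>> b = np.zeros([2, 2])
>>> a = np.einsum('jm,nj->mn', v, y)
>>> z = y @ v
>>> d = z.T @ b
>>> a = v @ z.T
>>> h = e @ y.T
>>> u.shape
(11, 2)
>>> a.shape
(3, 2)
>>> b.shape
(2, 2)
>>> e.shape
(11, 3)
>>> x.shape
(11, 3)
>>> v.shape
(3, 3)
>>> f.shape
(2, 2)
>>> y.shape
(2, 3)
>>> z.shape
(2, 3)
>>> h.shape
(11, 2)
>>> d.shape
(3, 2)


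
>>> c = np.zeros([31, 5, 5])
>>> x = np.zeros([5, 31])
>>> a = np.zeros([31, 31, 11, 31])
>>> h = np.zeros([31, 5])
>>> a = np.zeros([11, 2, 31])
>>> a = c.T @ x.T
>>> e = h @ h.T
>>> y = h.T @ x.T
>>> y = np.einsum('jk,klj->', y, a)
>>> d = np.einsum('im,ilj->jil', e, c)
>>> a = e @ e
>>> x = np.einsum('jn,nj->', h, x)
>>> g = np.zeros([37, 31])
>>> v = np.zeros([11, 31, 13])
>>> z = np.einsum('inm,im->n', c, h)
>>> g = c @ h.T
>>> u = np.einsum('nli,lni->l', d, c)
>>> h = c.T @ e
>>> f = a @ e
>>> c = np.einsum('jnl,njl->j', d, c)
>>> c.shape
(5,)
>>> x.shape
()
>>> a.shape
(31, 31)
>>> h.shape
(5, 5, 31)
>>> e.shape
(31, 31)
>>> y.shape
()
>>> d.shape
(5, 31, 5)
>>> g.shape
(31, 5, 31)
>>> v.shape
(11, 31, 13)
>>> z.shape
(5,)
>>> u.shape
(31,)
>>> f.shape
(31, 31)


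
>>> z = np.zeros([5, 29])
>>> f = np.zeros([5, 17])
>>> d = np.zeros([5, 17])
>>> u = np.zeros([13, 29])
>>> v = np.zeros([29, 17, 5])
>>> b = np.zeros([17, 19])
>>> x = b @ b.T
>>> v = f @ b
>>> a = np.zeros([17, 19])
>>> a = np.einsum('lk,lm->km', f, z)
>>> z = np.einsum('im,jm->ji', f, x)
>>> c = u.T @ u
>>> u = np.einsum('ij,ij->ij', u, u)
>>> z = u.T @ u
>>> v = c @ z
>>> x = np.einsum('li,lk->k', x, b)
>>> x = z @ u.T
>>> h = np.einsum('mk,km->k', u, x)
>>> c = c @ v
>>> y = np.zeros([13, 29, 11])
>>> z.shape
(29, 29)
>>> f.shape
(5, 17)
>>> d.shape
(5, 17)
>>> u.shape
(13, 29)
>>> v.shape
(29, 29)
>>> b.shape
(17, 19)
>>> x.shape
(29, 13)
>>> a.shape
(17, 29)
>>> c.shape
(29, 29)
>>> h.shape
(29,)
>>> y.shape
(13, 29, 11)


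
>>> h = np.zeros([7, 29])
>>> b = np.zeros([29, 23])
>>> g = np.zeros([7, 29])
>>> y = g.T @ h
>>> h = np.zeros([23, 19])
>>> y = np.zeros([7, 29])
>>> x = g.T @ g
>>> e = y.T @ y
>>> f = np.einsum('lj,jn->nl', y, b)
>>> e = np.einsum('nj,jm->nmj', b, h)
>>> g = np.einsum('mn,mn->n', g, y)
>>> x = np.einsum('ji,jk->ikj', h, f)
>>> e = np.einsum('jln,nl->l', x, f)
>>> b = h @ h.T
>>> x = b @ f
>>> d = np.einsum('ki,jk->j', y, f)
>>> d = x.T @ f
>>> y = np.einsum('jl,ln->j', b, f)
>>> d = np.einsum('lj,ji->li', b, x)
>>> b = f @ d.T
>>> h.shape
(23, 19)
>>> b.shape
(23, 23)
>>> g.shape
(29,)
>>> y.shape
(23,)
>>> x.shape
(23, 7)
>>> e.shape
(7,)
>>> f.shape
(23, 7)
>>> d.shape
(23, 7)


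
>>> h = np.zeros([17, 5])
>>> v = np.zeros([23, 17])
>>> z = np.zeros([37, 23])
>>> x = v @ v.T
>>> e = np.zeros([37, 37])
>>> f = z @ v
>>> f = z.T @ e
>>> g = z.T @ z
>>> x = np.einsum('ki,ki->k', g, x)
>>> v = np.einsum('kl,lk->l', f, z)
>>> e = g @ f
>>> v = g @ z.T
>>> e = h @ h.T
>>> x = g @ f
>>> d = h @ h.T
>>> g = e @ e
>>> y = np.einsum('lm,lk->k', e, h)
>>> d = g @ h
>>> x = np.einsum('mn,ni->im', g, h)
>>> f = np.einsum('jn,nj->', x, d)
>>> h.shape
(17, 5)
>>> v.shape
(23, 37)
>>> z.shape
(37, 23)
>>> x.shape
(5, 17)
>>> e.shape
(17, 17)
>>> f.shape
()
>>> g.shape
(17, 17)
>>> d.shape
(17, 5)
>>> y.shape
(5,)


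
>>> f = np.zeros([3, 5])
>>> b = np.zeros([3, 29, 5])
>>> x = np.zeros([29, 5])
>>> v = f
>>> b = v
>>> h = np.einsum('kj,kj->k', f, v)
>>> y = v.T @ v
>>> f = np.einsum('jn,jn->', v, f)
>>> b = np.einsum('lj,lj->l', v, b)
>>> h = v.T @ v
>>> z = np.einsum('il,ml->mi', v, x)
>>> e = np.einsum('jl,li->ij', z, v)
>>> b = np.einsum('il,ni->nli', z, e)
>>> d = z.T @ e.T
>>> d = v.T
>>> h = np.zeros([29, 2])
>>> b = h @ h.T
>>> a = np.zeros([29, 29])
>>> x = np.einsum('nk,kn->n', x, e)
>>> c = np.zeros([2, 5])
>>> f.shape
()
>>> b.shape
(29, 29)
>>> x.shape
(29,)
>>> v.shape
(3, 5)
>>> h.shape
(29, 2)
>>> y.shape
(5, 5)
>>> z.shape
(29, 3)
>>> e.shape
(5, 29)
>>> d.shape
(5, 3)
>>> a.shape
(29, 29)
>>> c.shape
(2, 5)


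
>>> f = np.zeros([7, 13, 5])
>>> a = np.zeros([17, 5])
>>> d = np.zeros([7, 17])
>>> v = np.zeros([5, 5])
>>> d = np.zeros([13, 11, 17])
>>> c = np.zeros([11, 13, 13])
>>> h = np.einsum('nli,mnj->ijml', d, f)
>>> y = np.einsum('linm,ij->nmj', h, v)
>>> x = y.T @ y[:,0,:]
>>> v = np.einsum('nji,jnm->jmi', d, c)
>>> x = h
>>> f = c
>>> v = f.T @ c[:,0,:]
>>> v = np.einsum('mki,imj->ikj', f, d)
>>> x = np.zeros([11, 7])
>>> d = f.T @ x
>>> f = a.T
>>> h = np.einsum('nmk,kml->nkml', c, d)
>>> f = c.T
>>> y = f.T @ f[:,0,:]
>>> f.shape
(13, 13, 11)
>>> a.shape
(17, 5)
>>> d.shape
(13, 13, 7)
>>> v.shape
(13, 13, 17)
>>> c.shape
(11, 13, 13)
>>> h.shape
(11, 13, 13, 7)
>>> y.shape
(11, 13, 11)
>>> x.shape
(11, 7)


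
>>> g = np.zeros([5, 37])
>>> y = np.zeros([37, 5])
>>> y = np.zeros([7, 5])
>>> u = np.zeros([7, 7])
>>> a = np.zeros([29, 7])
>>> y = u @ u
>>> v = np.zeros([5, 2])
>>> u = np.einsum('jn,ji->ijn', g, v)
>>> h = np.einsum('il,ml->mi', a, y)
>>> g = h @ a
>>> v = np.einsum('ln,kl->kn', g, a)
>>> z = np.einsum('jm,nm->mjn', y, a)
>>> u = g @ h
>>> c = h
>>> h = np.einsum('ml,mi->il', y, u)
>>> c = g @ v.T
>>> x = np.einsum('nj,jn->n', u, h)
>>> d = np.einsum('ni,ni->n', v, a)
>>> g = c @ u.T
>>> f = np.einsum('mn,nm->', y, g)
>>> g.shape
(7, 7)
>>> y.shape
(7, 7)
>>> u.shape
(7, 29)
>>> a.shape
(29, 7)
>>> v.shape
(29, 7)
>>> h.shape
(29, 7)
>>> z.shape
(7, 7, 29)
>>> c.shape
(7, 29)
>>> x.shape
(7,)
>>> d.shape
(29,)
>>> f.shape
()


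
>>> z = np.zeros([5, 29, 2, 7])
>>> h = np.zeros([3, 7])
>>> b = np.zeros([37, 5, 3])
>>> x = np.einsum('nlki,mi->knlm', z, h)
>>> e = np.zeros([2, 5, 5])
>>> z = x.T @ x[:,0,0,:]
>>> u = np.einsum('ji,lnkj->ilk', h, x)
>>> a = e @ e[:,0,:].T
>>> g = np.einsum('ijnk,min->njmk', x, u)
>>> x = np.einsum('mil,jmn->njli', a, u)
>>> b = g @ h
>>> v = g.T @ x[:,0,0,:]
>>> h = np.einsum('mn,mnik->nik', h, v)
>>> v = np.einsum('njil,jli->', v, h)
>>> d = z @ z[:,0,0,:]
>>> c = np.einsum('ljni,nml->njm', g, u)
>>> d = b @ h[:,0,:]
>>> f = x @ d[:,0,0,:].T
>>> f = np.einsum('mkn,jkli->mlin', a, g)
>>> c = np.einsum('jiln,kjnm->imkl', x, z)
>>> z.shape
(3, 29, 5, 3)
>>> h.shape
(7, 5, 5)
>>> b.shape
(29, 5, 7, 7)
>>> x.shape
(29, 7, 2, 5)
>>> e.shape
(2, 5, 5)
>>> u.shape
(7, 2, 29)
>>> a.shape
(2, 5, 2)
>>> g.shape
(29, 5, 7, 3)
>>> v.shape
()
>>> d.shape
(29, 5, 7, 5)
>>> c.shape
(7, 3, 3, 2)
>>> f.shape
(2, 7, 3, 2)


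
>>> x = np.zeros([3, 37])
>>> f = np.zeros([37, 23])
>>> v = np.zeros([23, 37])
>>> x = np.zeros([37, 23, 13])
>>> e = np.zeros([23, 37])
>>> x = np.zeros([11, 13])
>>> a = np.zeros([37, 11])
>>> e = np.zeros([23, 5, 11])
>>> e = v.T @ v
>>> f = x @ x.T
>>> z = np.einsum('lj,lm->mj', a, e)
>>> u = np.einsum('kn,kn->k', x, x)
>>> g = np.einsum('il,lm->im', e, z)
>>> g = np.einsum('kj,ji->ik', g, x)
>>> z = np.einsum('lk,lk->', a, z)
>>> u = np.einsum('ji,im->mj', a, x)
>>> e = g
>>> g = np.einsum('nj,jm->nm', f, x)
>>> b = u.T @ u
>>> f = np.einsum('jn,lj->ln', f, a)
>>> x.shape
(11, 13)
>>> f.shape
(37, 11)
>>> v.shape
(23, 37)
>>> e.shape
(13, 37)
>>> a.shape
(37, 11)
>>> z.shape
()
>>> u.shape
(13, 37)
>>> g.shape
(11, 13)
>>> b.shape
(37, 37)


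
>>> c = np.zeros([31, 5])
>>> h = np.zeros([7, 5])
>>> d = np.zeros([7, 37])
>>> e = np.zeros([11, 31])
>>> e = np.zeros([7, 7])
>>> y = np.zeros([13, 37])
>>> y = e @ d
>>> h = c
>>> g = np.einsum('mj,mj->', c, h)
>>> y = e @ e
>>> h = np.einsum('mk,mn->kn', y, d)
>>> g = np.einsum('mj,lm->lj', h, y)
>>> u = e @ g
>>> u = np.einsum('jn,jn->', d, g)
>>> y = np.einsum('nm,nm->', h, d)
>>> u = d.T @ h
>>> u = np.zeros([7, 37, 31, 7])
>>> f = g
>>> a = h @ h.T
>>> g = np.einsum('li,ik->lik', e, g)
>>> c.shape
(31, 5)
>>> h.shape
(7, 37)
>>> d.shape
(7, 37)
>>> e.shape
(7, 7)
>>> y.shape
()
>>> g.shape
(7, 7, 37)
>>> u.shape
(7, 37, 31, 7)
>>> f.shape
(7, 37)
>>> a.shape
(7, 7)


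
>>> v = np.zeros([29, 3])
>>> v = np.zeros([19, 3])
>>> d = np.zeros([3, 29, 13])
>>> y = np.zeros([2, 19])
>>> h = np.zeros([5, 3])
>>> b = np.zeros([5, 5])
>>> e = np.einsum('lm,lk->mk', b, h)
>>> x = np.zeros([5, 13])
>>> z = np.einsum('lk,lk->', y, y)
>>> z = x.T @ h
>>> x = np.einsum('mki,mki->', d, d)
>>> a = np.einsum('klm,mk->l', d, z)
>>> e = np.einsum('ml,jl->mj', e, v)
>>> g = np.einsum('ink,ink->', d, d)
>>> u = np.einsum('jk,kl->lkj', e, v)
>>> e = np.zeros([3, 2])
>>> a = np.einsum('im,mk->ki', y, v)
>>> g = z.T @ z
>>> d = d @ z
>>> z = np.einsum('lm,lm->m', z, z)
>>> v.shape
(19, 3)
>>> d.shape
(3, 29, 3)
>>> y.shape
(2, 19)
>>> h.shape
(5, 3)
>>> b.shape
(5, 5)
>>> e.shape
(3, 2)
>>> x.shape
()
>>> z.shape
(3,)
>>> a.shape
(3, 2)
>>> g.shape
(3, 3)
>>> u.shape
(3, 19, 5)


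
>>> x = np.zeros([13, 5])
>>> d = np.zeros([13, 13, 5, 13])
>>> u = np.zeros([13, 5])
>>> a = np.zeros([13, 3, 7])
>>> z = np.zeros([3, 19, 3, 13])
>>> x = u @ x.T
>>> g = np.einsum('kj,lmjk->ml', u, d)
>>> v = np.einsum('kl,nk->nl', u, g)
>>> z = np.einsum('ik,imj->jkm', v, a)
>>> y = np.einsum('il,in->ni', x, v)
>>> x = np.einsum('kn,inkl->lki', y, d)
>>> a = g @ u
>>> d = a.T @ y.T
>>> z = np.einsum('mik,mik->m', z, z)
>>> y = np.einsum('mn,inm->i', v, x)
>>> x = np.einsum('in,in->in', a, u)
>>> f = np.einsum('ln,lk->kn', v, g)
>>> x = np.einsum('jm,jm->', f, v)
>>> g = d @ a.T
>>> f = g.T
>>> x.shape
()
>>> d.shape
(5, 5)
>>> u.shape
(13, 5)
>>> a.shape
(13, 5)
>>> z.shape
(7,)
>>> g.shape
(5, 13)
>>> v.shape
(13, 5)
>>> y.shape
(13,)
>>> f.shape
(13, 5)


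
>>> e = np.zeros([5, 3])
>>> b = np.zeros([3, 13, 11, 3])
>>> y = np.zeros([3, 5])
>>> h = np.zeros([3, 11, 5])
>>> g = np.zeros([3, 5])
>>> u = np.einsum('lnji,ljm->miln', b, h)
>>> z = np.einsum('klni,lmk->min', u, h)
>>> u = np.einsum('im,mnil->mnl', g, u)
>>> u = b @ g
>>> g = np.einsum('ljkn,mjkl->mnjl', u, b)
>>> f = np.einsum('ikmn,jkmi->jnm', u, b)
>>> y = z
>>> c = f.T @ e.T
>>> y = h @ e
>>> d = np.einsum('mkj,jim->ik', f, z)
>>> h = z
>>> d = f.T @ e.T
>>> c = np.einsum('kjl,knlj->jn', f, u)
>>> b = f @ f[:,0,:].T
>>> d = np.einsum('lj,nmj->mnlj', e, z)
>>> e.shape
(5, 3)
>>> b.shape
(3, 5, 3)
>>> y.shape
(3, 11, 3)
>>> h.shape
(11, 13, 3)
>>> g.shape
(3, 5, 13, 3)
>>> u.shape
(3, 13, 11, 5)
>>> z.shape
(11, 13, 3)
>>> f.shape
(3, 5, 11)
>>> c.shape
(5, 13)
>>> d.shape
(13, 11, 5, 3)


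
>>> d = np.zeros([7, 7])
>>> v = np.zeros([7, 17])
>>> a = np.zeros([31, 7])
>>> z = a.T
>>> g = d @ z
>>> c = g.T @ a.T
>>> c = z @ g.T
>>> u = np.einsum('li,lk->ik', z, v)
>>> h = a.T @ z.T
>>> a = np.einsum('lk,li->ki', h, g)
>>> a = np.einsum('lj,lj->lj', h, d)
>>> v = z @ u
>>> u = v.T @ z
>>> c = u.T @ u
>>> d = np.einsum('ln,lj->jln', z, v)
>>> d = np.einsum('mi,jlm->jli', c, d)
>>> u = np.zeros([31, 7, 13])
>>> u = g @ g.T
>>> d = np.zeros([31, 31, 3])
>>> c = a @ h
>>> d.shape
(31, 31, 3)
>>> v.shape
(7, 17)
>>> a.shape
(7, 7)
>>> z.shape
(7, 31)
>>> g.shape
(7, 31)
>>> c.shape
(7, 7)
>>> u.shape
(7, 7)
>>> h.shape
(7, 7)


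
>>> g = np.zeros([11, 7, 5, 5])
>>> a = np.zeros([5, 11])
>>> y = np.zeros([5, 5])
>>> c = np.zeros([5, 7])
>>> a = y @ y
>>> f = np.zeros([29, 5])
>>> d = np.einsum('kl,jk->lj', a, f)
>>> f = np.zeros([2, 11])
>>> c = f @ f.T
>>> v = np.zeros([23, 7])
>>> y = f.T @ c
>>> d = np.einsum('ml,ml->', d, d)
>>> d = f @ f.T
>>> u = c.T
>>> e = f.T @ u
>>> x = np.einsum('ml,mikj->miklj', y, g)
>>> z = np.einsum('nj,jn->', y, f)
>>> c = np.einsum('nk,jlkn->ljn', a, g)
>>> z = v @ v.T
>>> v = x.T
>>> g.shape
(11, 7, 5, 5)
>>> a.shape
(5, 5)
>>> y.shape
(11, 2)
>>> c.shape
(7, 11, 5)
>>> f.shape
(2, 11)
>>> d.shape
(2, 2)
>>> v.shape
(5, 2, 5, 7, 11)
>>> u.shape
(2, 2)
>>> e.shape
(11, 2)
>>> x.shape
(11, 7, 5, 2, 5)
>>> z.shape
(23, 23)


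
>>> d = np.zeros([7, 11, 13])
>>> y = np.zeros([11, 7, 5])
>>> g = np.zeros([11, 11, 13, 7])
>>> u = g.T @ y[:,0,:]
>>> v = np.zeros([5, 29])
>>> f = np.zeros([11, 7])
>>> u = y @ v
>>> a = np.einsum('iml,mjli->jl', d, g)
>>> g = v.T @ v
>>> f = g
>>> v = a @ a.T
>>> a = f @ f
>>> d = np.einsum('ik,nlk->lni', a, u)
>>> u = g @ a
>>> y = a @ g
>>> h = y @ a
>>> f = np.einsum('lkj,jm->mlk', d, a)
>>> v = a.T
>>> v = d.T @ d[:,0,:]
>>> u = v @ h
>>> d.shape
(7, 11, 29)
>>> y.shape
(29, 29)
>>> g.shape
(29, 29)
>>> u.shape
(29, 11, 29)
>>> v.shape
(29, 11, 29)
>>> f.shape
(29, 7, 11)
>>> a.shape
(29, 29)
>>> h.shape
(29, 29)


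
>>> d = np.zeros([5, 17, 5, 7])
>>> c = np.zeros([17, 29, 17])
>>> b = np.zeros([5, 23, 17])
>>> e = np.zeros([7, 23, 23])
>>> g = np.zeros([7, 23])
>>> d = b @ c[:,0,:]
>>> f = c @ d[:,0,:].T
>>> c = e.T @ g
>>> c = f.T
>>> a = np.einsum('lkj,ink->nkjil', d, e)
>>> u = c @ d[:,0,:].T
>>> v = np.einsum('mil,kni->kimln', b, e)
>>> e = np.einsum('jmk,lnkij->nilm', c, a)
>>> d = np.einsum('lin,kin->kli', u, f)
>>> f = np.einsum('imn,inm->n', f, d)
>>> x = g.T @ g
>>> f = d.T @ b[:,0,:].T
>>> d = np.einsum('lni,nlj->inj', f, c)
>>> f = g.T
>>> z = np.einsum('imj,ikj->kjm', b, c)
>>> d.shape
(5, 5, 17)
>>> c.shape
(5, 29, 17)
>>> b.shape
(5, 23, 17)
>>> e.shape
(23, 7, 23, 29)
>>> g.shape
(7, 23)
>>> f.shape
(23, 7)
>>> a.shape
(23, 23, 17, 7, 5)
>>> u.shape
(5, 29, 5)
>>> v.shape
(7, 23, 5, 17, 23)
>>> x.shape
(23, 23)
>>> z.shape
(29, 17, 23)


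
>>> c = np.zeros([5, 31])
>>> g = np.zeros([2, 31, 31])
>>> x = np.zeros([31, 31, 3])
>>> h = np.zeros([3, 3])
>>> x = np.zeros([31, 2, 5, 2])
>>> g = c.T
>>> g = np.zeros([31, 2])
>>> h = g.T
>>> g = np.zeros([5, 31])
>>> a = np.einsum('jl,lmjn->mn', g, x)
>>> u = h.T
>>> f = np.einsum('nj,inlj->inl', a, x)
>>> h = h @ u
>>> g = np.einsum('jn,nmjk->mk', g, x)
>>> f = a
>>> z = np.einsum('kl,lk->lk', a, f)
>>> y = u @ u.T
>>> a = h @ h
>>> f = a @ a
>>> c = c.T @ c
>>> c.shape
(31, 31)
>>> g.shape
(2, 2)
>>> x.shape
(31, 2, 5, 2)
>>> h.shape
(2, 2)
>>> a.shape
(2, 2)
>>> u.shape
(31, 2)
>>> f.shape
(2, 2)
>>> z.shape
(2, 2)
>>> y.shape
(31, 31)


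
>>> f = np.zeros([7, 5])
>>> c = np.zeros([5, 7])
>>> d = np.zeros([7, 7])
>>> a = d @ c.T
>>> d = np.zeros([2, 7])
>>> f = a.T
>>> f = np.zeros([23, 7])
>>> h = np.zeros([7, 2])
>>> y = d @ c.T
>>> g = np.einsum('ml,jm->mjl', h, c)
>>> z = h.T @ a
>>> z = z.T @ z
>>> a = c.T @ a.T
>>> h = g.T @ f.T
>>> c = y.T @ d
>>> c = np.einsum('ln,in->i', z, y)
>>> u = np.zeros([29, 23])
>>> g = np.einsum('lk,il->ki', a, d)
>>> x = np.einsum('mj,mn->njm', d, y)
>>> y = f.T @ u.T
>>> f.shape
(23, 7)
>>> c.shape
(2,)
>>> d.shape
(2, 7)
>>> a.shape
(7, 7)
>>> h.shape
(2, 5, 23)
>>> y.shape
(7, 29)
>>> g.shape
(7, 2)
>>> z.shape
(5, 5)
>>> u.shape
(29, 23)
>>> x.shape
(5, 7, 2)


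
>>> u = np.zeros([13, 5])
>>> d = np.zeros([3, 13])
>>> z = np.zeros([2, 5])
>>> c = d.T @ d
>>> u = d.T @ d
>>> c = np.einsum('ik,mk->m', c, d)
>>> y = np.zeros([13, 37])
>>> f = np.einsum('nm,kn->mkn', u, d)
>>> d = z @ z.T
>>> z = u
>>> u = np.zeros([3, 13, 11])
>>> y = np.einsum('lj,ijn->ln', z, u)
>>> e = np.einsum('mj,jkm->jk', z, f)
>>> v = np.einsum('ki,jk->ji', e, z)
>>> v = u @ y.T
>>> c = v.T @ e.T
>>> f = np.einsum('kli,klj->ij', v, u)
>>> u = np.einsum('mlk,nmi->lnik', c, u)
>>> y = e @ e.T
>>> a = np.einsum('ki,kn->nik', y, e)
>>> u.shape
(13, 3, 11, 13)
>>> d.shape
(2, 2)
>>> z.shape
(13, 13)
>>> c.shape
(13, 13, 13)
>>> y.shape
(13, 13)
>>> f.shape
(13, 11)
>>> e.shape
(13, 3)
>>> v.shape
(3, 13, 13)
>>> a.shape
(3, 13, 13)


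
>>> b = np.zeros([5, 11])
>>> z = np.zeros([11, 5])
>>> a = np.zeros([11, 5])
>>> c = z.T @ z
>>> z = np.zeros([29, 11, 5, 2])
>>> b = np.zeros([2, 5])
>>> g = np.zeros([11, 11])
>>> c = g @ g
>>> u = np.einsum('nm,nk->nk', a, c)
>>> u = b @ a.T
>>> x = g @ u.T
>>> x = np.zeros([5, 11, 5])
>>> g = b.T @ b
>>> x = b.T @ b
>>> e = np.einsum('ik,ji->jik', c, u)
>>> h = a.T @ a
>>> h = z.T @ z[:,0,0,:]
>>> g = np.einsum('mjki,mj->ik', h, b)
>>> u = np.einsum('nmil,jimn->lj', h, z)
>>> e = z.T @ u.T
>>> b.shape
(2, 5)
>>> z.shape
(29, 11, 5, 2)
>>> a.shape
(11, 5)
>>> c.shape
(11, 11)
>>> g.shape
(2, 11)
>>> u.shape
(2, 29)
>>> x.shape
(5, 5)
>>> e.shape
(2, 5, 11, 2)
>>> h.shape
(2, 5, 11, 2)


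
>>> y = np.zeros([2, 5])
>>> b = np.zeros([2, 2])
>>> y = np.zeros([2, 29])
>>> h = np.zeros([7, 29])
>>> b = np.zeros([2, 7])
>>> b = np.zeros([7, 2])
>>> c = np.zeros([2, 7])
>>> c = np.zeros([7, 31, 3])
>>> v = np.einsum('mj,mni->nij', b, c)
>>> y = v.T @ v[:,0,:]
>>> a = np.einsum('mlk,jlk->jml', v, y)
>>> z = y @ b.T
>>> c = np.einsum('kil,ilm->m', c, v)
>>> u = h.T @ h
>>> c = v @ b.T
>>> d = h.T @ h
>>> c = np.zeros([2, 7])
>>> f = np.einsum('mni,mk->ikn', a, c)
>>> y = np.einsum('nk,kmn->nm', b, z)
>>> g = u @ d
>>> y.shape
(7, 3)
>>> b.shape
(7, 2)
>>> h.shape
(7, 29)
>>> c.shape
(2, 7)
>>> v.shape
(31, 3, 2)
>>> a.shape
(2, 31, 3)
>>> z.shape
(2, 3, 7)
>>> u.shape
(29, 29)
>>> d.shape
(29, 29)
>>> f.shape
(3, 7, 31)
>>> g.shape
(29, 29)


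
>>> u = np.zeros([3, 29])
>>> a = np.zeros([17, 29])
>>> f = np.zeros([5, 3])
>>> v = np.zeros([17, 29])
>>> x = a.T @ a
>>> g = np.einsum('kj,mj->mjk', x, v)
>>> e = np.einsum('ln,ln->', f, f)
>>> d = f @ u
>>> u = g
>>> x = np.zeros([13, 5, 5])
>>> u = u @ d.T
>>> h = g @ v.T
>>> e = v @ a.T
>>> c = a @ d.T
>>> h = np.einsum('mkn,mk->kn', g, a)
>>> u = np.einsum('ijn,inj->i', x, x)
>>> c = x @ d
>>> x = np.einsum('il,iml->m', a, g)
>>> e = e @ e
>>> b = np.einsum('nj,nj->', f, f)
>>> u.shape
(13,)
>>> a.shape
(17, 29)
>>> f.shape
(5, 3)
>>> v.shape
(17, 29)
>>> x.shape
(29,)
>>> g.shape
(17, 29, 29)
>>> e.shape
(17, 17)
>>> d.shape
(5, 29)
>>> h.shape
(29, 29)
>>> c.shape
(13, 5, 29)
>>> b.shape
()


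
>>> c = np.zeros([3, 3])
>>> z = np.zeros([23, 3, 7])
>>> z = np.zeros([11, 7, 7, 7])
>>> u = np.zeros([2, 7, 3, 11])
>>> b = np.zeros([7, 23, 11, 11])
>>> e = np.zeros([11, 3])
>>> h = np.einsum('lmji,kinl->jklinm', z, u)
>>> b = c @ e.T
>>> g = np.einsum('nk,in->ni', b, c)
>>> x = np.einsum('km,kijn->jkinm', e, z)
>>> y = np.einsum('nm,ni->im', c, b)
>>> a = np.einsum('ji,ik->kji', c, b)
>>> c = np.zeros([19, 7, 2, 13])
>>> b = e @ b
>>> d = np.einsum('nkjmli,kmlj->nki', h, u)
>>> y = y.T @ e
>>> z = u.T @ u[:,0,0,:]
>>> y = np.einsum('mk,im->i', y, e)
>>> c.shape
(19, 7, 2, 13)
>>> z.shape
(11, 3, 7, 11)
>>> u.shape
(2, 7, 3, 11)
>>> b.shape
(11, 11)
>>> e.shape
(11, 3)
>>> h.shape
(7, 2, 11, 7, 3, 7)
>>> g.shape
(3, 3)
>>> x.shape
(7, 11, 7, 7, 3)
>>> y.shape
(11,)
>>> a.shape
(11, 3, 3)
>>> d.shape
(7, 2, 7)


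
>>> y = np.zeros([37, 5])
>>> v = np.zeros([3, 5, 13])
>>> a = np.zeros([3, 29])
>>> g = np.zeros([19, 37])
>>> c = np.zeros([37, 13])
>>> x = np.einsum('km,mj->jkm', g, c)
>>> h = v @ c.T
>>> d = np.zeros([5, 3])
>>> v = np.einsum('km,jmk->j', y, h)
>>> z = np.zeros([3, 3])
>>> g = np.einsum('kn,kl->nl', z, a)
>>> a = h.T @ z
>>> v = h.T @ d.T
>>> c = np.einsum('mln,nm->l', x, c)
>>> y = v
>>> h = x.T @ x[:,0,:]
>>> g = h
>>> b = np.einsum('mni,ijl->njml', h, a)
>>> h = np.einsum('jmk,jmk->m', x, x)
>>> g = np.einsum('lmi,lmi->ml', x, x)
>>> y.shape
(37, 5, 5)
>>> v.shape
(37, 5, 5)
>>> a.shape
(37, 5, 3)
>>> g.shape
(19, 13)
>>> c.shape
(19,)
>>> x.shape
(13, 19, 37)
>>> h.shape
(19,)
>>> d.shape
(5, 3)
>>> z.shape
(3, 3)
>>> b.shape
(19, 5, 37, 3)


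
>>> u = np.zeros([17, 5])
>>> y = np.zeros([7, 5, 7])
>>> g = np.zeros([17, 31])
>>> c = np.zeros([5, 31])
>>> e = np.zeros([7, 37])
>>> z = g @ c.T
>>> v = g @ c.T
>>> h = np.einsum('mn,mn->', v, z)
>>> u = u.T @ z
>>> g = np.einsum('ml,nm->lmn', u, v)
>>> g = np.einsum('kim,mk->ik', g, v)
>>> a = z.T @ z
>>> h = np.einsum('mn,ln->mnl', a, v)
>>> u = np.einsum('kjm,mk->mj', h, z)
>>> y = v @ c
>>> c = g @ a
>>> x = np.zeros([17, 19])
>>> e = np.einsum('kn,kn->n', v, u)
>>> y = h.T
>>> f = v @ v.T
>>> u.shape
(17, 5)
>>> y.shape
(17, 5, 5)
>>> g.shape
(5, 5)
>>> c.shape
(5, 5)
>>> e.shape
(5,)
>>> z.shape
(17, 5)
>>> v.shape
(17, 5)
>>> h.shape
(5, 5, 17)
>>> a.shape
(5, 5)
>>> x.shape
(17, 19)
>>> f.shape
(17, 17)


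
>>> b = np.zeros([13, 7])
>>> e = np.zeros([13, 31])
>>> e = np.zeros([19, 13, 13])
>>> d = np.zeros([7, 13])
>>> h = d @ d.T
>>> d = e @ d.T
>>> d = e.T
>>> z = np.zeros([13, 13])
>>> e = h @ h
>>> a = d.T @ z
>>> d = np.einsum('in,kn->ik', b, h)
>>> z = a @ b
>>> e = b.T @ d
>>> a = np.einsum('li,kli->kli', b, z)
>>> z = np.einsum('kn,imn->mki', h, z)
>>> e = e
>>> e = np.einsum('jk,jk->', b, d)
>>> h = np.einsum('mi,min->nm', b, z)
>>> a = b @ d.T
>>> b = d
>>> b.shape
(13, 7)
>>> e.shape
()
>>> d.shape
(13, 7)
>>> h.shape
(19, 13)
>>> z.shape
(13, 7, 19)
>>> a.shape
(13, 13)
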